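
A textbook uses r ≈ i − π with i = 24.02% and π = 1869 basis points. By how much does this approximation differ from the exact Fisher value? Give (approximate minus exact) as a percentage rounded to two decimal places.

Approximate: r ≈ 24.020% − 18.690% = 5.3300%
Exact: (1 + 0.2402)/(1 + 0.1869) − 1 = 4.4907%
Error = 5.3300% − 4.4907% = 0.8393% → 0.84%.

0.84%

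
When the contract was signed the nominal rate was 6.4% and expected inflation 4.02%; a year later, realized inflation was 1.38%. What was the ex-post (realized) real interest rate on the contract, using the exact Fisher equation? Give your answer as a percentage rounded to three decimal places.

Ex-post: (1 + 0.0640)/(1 + 0.0138) − 1 = 4.9517%
So the realized real rate is 4.952%.

4.952%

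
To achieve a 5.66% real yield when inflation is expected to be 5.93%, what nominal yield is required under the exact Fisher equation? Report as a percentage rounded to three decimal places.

(1 + i) = (1 + r)(1 + π) = 1.05660 × 1.05930 = 1.11925638
i = 1.11925638 − 1, so the required nominal rate is 11.926%.

11.926%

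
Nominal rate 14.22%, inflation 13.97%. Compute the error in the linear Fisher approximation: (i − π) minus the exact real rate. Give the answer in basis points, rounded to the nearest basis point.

Approximate: r ≈ 14.220% − 13.970% = 0.2500%
Exact: (1 + 0.1422)/(1 + 0.1397) − 1 = 0.2194%
Error = 0.2500% − 0.2194% = 0.0306% → 3 basis points.

3 basis points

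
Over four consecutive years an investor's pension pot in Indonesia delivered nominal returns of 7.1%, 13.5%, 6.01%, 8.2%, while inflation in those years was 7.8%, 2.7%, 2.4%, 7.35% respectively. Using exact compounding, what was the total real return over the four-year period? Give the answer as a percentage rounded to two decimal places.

14.57%

Nominal growth factor = 1.0710 × 1.1350 × 1.0601 × 1.0820 = 1.394310
Price-level growth factor = 1.0780 × 1.0270 × 1.0240 × 1.0735 = 1.217002
Real growth factor = 1.394310 / 1.217002 = 1.145693
Total real return = 1.145693 − 1 → 14.57%.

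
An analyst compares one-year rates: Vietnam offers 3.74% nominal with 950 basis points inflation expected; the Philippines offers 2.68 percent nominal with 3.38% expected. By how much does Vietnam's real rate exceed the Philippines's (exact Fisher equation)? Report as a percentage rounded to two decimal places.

-4.58%

Vietnam: (1 + 0.0374)/(1 + 0.0950) − 1 = -5.2603%
The Philippines: (1 + 0.0268)/(1 + 0.0338) − 1 = -0.6771%
Differential = -5.2603% − (-0.6771%) = -4.5832% → -4.58%.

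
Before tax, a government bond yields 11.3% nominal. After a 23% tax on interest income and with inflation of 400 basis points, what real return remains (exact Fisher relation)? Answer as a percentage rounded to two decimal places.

4.52%

After-tax nominal return = 11.3% × (1 − 0.23) = 8.7010%.
1 + r = 1.08701 / 1.04000 = 1.045202
After-tax real rate = 1.045202 − 1 → 4.52%.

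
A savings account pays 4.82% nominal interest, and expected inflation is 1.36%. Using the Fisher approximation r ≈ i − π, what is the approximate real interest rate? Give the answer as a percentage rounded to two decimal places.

r ≈ i − π = 4.82% − 1.36% = 3.46%.

3.46%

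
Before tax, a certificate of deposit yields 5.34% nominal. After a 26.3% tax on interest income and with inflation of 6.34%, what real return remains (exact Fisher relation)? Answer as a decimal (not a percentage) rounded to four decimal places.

-0.0226

After-tax nominal return = 5.34% × (1 − 0.263) = 3.93558%.
1 + r = 1.0393558 / 1.06340 = 0.977389
After-tax real rate = 0.977389 − 1 → -0.0226.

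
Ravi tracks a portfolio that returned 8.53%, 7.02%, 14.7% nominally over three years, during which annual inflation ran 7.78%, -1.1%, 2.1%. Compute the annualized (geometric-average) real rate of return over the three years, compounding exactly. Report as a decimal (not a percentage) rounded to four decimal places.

Compound the nominal returns: 1.0853 × 1.0702 × 1.1470 = 1.33222680.
Compound inflation: 1.0778 × 0.9890 × 1.0210 = 1.08832903.
Deflate: 1.33222680 / 1.08832903 = 1.22410298.
Annualized real rate = 1.22410298^(1/3) − 1 = 6.9726% → 0.0697.

0.0697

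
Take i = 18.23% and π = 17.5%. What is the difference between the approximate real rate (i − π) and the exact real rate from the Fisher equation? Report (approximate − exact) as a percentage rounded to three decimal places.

Approximate: r ≈ 18.230% − 17.500% = 0.7300%
Exact: (1 + 0.1823)/(1 + 0.1750) − 1 = 0.6213%
Error = 0.7300% − 0.6213% = 0.1087% → 0.109%.

0.109%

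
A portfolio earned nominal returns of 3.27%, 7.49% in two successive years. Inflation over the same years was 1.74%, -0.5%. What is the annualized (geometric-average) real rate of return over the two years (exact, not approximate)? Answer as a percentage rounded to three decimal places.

Nominal growth factor = 1.0327 × 1.0749 = 1.11004923
Price-level growth factor = 1.0174 × 0.9950 = 1.01231300
Real growth factor = 1.11004923 / 1.01231300 = 1.09654744
Annualized real rate = 1.09654744^(1/2) − 1 = 4.7162% → 4.716%.

4.716%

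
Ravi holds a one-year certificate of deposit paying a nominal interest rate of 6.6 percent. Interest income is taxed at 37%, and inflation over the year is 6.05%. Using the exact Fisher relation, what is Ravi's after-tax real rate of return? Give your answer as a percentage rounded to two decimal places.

-1.78%

After-tax nominal return = 6.6% × (1 − 0.37) = 4.1580%.
1 + r = 1.04158 / 1.06050 = 0.982159
After-tax real rate = 0.982159 − 1 → -1.78%.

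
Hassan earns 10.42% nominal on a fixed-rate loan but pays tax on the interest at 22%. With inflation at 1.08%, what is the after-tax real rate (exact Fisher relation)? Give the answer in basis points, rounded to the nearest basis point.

697 basis points

After-tax nominal return = 10.42% × (1 − 0.22) = 8.1276%.
1 + r = 1.081276 / 1.01080 = 1.069723
After-tax real rate = 1.069723 − 1 → 697 basis points.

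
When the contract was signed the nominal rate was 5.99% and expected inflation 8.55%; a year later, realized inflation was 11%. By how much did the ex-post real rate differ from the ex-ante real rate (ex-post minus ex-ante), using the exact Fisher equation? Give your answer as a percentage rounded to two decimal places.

-2.16%

Ex-ante: (1 + 0.0599)/(1 + 0.0855) − 1 = -2.3584%
Ex-post: (1 + 0.0599)/(1 + 0.1100) − 1 = -4.5135%
Difference (ex-post − ex-ante) = -2.1552% → -2.16%.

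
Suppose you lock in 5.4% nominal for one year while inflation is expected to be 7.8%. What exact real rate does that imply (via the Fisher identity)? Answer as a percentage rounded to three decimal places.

1 + r = 1.05400 / 1.07800 = 0.977737
r = 0.977737 − 1 = -2.2263%, i.e. -2.226%.

-2.226%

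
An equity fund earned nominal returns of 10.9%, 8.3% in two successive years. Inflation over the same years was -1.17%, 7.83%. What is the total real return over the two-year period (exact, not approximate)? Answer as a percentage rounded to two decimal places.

12.70%

Nominal growth factor = 1.1090 × 1.0830 = 1.201047
Price-level growth factor = 0.9883 × 1.0783 = 1.065684
Real growth factor = 1.201047 / 1.065684 = 1.127020
Total real return = 1.127020 − 1 → 12.70%.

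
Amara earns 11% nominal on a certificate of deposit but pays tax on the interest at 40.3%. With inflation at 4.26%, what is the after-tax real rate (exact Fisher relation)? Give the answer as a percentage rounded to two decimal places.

After-tax nominal return = 11% × (1 − 0.403) = 6.5670%.
1 + r = 1.06567 / 1.04260 = 1.022127
After-tax real rate = 1.022127 − 1 → 2.21%.

2.21%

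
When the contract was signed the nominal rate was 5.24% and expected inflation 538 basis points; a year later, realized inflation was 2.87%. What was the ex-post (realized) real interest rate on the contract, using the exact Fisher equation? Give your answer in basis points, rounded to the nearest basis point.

Ex-post: (1 + 0.0524)/(1 + 0.0287) − 1 = 2.3039%
So the realized real rate is 230 basis points.

230 basis points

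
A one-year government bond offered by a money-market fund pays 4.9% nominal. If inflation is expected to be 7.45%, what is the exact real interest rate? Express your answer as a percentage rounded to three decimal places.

By the Fisher identity, 1 + r = (1 + i)/(1 + π).
1 + r = 1.04900 / 1.07450 = 0.976268
r = 0.976268 − 1 = -2.3732%, i.e. -2.373%.

-2.373%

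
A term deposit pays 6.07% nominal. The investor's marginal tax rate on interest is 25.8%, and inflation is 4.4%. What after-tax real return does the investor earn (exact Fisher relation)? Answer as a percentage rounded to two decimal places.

0.10%

After-tax nominal return = 6.07% × (1 − 0.258) = 4.50394%.
1 + r = 1.0450394 / 1.04400 = 1.000996
After-tax real rate = 1.000996 − 1 → 0.10%.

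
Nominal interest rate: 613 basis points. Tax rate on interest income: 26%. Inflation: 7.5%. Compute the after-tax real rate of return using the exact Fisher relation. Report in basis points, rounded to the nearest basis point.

After-tax nominal return = 6.13% × (1 − 0.26) = 4.5362%.
1 + r = 1.045362 / 1.07500 = 0.972430
After-tax real rate = 0.972430 − 1 → -276 basis points.

-276 basis points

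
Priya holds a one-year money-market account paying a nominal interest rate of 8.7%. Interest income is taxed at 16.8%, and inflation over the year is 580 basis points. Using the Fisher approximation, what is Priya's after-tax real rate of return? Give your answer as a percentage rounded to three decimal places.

After-tax nominal return = 8.7% × (1 − 0.168) = 7.2384%.
r ≈ 7.2384% − 5.8% → 1.438%.

1.438%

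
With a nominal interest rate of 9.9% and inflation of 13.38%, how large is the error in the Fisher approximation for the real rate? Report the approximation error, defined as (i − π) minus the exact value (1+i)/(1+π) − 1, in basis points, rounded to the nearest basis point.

-41 basis points

Approximate: r ≈ 9.900% − 13.380% = -3.4800%
Exact: (1 + 0.0990)/(1 + 0.1338) − 1 = -3.0693%
Error = -3.4800% − (-3.0693%) = -0.4107% → -41 basis points.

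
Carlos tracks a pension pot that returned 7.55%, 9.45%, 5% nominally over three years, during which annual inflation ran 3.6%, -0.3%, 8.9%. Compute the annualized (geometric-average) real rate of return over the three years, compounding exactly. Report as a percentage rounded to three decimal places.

3.192%

Compound the nominal returns: 1.0755 × 1.0945 × 1.0500 = 1.23599149.
Compound inflation: 1.0360 × 0.9970 × 1.0890 = 1.12481939.
Deflate: 1.23599149 / 1.12481939 = 1.09883551.
Annualized real rate = 1.09883551^(1/3) − 1 = 3.1916% → 3.192%.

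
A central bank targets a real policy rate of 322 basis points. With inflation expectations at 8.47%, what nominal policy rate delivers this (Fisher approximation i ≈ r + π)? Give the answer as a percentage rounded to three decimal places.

11.690%

i ≈ r + π = 3.22% + 8.47% = 11.690%.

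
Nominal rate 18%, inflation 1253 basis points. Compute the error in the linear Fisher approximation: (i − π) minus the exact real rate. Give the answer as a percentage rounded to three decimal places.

Approximate: r ≈ 18.000% − 12.530% = 5.4700%
Exact: (1 + 0.1800)/(1 + 0.1253) − 1 = 4.8609%
Error = 5.4700% − 4.8609% = 0.6091% → 0.609%.

0.609%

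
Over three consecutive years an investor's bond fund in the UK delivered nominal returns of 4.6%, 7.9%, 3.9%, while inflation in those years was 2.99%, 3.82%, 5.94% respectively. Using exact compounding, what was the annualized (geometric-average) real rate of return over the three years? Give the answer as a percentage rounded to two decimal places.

1.16%

Nominal growth factor = 1.0460 × 1.0790 × 1.0390 = 1.17265073
Price-level growth factor = 1.0299 × 1.0382 × 1.0594 = 1.13275517
Real growth factor = 1.17265073 / 1.13275517 = 1.03521993
Annualized real rate = 1.03521993^(1/3) − 1 = 1.1605% → 1.16%.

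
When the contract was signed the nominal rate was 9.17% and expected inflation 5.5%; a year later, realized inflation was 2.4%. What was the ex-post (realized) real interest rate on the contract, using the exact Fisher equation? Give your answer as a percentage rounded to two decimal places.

Ex-post: (1 + 0.0917)/(1 + 0.0240) − 1 = 6.6113%
So the realized real rate is 6.61%.

6.61%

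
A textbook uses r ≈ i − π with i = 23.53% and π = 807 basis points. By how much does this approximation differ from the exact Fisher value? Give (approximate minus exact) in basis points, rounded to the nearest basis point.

115 basis points

Approximate: r ≈ 23.530% − 8.070% = 15.4600%
Exact: (1 + 0.2353)/(1 + 0.0807) − 1 = 14.3055%
Error = 15.4600% − 14.3055% = 1.1545% → 115 basis points.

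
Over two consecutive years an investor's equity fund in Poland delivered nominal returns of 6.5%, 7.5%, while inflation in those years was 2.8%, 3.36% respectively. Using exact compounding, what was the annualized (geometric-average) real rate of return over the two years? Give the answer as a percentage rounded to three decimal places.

Nominal growth factor = 1.0650 × 1.0750 = 1.14487500
Price-level growth factor = 1.0280 × 1.0336 = 1.06254080
Real growth factor = 1.14487500 / 1.06254080 = 1.07748804
Annualized real rate = 1.07748804^(1/2) − 1 = 3.8021% → 3.802%.

3.802%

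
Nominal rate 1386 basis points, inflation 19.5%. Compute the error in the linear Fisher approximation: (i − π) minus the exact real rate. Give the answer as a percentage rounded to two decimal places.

-0.92%

Approximate: r ≈ 13.860% − 19.500% = -5.6400%
Exact: (1 + 0.1386)/(1 + 0.1950) − 1 = -4.7197%
Error = -5.6400% − (-4.7197%) = -0.9203% → -0.92%.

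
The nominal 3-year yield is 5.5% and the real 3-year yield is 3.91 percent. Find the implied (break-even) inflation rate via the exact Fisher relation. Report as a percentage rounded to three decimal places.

(1 + π) = (1 + i)/(1 + r) = 1.05500 / 1.03910 = 1.015302
Break-even inflation = 1.015302 − 1 → 1.530%.

1.530%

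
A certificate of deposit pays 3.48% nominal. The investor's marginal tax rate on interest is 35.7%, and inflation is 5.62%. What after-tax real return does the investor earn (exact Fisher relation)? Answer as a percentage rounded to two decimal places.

-3.20%

After-tax nominal return = 3.48% × (1 − 0.357) = 2.23764%.
1 + r = 1.0223764 / 1.05620 = 0.967976
After-tax real rate = 0.967976 − 1 → -3.20%.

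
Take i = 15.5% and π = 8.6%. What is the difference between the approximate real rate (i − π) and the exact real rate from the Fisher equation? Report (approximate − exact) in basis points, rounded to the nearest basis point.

Approximate: r ≈ 15.500% − 8.600% = 6.9000%
Exact: (1 + 0.1550)/(1 + 0.0860) − 1 = 6.3536%
Error = 6.9000% − 6.3536% = 0.5464% → 55 basis points.

55 basis points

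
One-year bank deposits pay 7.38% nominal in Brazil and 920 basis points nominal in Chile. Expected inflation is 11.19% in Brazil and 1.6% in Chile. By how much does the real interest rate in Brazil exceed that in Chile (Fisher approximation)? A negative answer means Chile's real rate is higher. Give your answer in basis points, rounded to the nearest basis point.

Brazil: 7.38% − 11.19% = -3.810%
Chile: 9.2% − 1.6% = 7.600%
Differential = -11.410% → -1141 basis points.

-1141 basis points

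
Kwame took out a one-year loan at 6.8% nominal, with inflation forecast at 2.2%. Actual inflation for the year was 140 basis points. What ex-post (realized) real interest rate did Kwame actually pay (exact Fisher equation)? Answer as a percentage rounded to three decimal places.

5.325%

Ex-post: (1 + 0.0680)/(1 + 0.0140) − 1 = 5.3254%
So the realized real rate is 5.325%.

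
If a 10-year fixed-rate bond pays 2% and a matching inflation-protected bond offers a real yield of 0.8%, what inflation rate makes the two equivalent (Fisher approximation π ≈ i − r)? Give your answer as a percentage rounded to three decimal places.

1.200%

π ≈ i − r = 2% − 0.8% → 1.200%.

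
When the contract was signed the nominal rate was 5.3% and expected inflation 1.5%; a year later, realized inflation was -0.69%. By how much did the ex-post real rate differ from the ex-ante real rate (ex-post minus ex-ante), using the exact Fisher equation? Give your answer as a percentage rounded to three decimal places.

Ex-ante: (1 + 0.0530)/(1 + 0.0150) − 1 = 3.7438%
Ex-post: (1 + 0.0530)/(1 − 0.0069) − 1 = 6.0316%
Difference (ex-post − ex-ante) = 2.2878% → 2.288%.

2.288%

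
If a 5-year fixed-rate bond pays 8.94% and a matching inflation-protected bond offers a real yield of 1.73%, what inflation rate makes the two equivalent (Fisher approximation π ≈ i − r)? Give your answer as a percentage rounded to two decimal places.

π ≈ i − r = 8.94% − 1.73% → 7.21%.

7.21%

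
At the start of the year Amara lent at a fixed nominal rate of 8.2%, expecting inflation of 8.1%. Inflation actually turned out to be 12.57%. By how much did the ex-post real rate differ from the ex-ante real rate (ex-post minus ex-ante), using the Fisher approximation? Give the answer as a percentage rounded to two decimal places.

-4.47%

Ex-ante: 8.2% − 8.1% = 0.100%
Ex-post: 8.2% − 12.57% = -4.370%
Difference (ex-post − ex-ante) = -4.4700% → -4.47%.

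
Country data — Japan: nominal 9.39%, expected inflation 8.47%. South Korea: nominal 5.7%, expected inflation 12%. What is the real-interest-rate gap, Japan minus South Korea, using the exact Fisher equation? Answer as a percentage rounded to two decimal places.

6.47%

Japan: (1 + 0.0939)/(1 + 0.0847) − 1 = 0.8482%
South Korea: (1 + 0.0570)/(1 + 0.1200) − 1 = -5.6250%
Differential = 0.8482% − (-5.6250%) = 6.4732% → 6.47%.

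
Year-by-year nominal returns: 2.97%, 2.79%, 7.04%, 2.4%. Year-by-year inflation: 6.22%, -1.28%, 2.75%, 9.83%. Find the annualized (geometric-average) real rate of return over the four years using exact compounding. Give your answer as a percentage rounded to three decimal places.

Nominal growth factor = 1.0297 × 1.0279 × 1.0704 × 1.0240 = 1.16013261
Price-level growth factor = 1.0622 × 0.9872 × 1.0275 × 1.0983 = 1.18335284
Real growth factor = 1.16013261 / 1.18335284 = 0.98037760
Annualized real rate = 0.98037760^(1/4) − 1 = -0.4942% → -0.494%.

-0.494%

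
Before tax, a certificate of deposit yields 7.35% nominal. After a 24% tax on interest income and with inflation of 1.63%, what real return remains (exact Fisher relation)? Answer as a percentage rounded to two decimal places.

After-tax nominal return = 7.35% × (1 − 0.24) = 5.5860%.
1 + r = 1.05586 / 1.01630 = 1.038926
After-tax real rate = 1.038926 − 1 → 3.89%.

3.89%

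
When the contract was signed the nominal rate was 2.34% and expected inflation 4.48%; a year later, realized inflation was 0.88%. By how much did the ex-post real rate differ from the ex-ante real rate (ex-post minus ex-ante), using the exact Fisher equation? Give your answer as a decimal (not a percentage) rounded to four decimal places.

Ex-ante: (1 + 0.0234)/(1 + 0.0448) − 1 = -2.0482%
Ex-post: (1 + 0.0234)/(1 + 0.0088) − 1 = 1.4473%
Difference (ex-post − ex-ante) = 3.4955% → 0.0350.

0.0350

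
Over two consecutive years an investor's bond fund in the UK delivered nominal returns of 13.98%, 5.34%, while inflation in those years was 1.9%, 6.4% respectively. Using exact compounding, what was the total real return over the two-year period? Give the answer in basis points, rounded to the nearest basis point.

Compound the nominal returns: 1.1398 × 1.0534 = 1.200665.
Compound inflation: 1.0190 × 1.0640 = 1.084216.
Deflate: 1.200665 / 1.084216 = 1.107404.
Total real return = 1.107404 − 1 → 1074 basis points.

1074 basis points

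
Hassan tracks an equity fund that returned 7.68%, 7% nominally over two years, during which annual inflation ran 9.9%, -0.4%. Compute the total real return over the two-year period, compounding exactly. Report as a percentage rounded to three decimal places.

5.260%

Compound the nominal returns: 1.0768 × 1.0700 = 1.152176.
Compound inflation: 1.0990 × 0.9960 = 1.094604.
Deflate: 1.152176 / 1.094604 = 1.052596.
Total real return = 1.052596 − 1 → 5.260%.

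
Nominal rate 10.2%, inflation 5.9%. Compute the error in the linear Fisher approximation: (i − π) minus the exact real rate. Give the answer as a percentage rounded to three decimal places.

Approximate: r ≈ 10.200% − 5.900% = 4.3000%
Exact: (1 + 0.1020)/(1 + 0.0590) − 1 = 4.0604%
Error = 4.3000% − 4.0604% = 0.2396% → 0.240%.

0.240%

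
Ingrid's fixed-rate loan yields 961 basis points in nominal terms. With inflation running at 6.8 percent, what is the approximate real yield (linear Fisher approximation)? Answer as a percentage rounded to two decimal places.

2.81%

r ≈ i − π = 9.61% − 6.8% = 2.81%.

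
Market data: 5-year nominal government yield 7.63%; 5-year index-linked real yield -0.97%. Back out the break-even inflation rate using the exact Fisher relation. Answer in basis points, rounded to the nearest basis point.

868 basis points

(1 + π) = (1 + i)/(1 + r) = 1.07630 / 0.99030 = 1.086842
Break-even inflation = 1.086842 − 1 → 868 basis points.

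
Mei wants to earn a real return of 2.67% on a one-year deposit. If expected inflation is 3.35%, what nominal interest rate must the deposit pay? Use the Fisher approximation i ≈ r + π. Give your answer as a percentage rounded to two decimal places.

6.02%

i ≈ r + π = 2.67% + 3.35% = 6.02%.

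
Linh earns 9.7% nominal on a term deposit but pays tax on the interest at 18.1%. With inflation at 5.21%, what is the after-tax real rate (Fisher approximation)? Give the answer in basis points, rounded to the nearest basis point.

After-tax nominal return = 9.7% × (1 − 0.181) = 7.9443%.
r ≈ 7.9443% − 5.21% → 273 basis points.

273 basis points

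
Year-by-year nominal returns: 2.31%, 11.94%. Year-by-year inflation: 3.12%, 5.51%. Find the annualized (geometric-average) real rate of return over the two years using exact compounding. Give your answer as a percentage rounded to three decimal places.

2.597%

Compound the nominal returns: 1.0231 × 1.1194 = 1.14525814.
Compound inflation: 1.0312 × 1.0551 = 1.08801912.
Deflate: 1.14525814 / 1.08801912 = 1.05260847.
Annualized real rate = 1.05260847^(1/2) − 1 = 2.5967% → 2.597%.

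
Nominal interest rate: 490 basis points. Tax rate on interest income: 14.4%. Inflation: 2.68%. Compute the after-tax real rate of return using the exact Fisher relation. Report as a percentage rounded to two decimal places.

1.47%

After-tax nominal return = 4.9% × (1 − 0.144) = 4.1944%.
1 + r = 1.041944 / 1.02680 = 1.014749
After-tax real rate = 1.014749 − 1 → 1.47%.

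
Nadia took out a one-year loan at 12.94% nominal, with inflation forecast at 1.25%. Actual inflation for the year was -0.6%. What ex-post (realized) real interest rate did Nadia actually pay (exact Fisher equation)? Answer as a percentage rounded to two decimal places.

Ex-post: (1 + 0.1294)/(1 − 0.0060) − 1 = 13.6217%
So the realized real rate is 13.62%.

13.62%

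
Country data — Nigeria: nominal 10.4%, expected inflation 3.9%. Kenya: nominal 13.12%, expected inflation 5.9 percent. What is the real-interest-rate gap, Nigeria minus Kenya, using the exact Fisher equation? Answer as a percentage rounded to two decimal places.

Nigeria: (1 + 0.1040)/(1 + 0.0390) − 1 = 6.2560%
Kenya: (1 + 0.1312)/(1 + 0.0590) − 1 = 6.8178%
Differential = 6.2560% − 6.8178% = -0.5617% → -0.56%.

-0.56%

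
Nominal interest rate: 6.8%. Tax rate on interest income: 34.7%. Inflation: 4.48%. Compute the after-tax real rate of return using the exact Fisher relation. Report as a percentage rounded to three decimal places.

-0.038%

After-tax nominal return = 6.8% × (1 − 0.347) = 4.4404%.
1 + r = 1.044404 / 1.04480 = 0.999621
After-tax real rate = 0.999621 − 1 → -0.038%.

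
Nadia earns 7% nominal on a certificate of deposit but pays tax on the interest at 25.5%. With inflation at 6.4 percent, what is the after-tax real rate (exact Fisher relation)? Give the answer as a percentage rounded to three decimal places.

-1.114%

After-tax nominal return = 7% × (1 − 0.255) = 5.2150%.
1 + r = 1.05215 / 1.06400 = 0.988863
After-tax real rate = 0.988863 − 1 → -1.114%.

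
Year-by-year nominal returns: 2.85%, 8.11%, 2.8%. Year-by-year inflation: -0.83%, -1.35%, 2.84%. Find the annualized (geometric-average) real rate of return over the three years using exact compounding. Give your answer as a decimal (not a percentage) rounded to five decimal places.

Nominal growth factor = 1.0285 × 1.0811 × 1.0280 = 1.14304487
Price-level growth factor = 0.9917 × 0.9865 × 1.0284 = 1.00609611
Real growth factor = 1.14304487 / 1.00609611 = 1.13611896
Annualized real rate = 1.13611896^(1/3) − 1 = 4.3457% → 0.04346.

0.04346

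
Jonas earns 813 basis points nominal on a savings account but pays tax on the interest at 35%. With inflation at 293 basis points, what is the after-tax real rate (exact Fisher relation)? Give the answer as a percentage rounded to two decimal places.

After-tax nominal return = 8.13% × (1 − 0.35) = 5.2845%.
1 + r = 1.052845 / 1.02930 = 1.022875
After-tax real rate = 1.022875 − 1 → 2.29%.

2.29%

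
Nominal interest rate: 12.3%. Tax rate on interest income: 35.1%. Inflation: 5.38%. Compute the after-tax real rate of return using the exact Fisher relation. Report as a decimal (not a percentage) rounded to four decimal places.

After-tax nominal return = 12.3% × (1 − 0.351) = 7.9827%.
1 + r = 1.079827 / 1.05380 = 1.024698
After-tax real rate = 1.024698 − 1 → 0.0247.

0.0247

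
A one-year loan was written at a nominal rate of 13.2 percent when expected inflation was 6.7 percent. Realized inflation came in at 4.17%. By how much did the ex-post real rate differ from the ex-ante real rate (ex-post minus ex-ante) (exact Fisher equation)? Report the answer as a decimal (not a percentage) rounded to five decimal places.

Ex-ante: (1 + 0.1320)/(1 + 0.0670) − 1 = 6.0918%
Ex-post: (1 + 0.1320)/(1 + 0.0417) − 1 = 8.6685%
Difference (ex-post − ex-ante) = 2.5767% → 0.02577.

0.02577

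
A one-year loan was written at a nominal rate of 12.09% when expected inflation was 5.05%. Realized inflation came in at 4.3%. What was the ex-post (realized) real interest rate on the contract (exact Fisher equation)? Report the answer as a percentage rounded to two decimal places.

Ex-post: (1 + 0.1209)/(1 + 0.0430) − 1 = 7.4688%
So the realized real rate is 7.47%.

7.47%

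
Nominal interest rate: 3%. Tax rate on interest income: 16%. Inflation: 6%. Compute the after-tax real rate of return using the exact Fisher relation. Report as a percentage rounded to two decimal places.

-3.28%

After-tax nominal return = 3% × (1 − 0.16) = 2.5200%.
1 + r = 1.02520 / 1.06000 = 0.967170
After-tax real rate = 0.967170 − 1 → -3.28%.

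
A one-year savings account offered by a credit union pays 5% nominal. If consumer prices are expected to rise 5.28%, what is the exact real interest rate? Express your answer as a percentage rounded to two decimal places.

-0.27%

By the Fisher identity, 1 + r = (1 + i)/(1 + π).
1 + r = 1.05000 / 1.05280 = 0.997340
r = 0.997340 − 1 = -0.2660%, i.e. -0.27%.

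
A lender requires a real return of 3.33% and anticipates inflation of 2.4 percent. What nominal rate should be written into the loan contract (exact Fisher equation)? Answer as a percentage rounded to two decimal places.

5.81%

(1 + i) = (1 + r)(1 + π) = 1.03330 × 1.02400 = 1.0580992
i = 1.0580992 − 1, so the required nominal rate is 5.81%.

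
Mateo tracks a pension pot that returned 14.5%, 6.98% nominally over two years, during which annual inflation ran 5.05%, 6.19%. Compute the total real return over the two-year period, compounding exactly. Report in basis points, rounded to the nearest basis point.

981 basis points

Nominal growth factor = 1.1450 × 1.0698 = 1.224921
Price-level growth factor = 1.0505 × 1.0619 = 1.115526
Real growth factor = 1.224921 / 1.115526 = 1.098066
Total real return = 1.098066 − 1 → 981 basis points.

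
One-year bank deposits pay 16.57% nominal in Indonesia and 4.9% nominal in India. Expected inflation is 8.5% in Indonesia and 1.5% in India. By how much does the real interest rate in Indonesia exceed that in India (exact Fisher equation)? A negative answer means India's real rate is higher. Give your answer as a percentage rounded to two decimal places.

4.09%

Indonesia: (1 + 0.1657)/(1 + 0.0850) − 1 = 7.4378%
India: (1 + 0.0490)/(1 + 0.0150) − 1 = 3.3498%
Differential = 7.4378% − 3.3498% = 4.0880% → 4.09%.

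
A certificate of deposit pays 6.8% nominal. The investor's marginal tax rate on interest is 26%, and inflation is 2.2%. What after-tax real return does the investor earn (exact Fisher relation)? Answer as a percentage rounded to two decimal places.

After-tax nominal return = 6.8% × (1 − 0.26) = 5.0320%.
1 + r = 1.05032 / 1.02200 = 1.027710
After-tax real rate = 1.027710 − 1 → 2.77%.

2.77%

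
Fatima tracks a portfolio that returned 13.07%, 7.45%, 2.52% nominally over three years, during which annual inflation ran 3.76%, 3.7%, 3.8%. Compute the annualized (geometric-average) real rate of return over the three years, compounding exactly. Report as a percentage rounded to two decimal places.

Nominal growth factor = 1.1307 × 1.0745 × 1.0252 = 1.24555357
Price-level growth factor = 1.0376 × 1.0370 × 1.0380 = 1.11687887
Real growth factor = 1.24555357 / 1.11687887 = 1.11520918
Annualized real rate = 1.11520918^(1/3) − 1 = 3.7016% → 3.70%.

3.70%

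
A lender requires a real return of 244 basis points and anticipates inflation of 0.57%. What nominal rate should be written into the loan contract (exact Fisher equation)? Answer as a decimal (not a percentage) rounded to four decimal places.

0.0302

(1 + i) = (1 + r)(1 + π) = 1.02440 × 1.00570 = 1.03023908
i = 1.03023908 − 1, so the required nominal rate is 0.0302.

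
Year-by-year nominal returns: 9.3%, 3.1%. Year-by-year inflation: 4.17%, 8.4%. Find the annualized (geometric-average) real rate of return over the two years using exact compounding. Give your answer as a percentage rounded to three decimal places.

-0.103%

Compound the nominal returns: 1.0930 × 1.0310 = 1.12688300.
Compound inflation: 1.0417 × 1.0840 = 1.12920280.
Deflate: 1.12688300 / 1.12920280 = 0.99794563.
Annualized real rate = 0.99794563^(1/2) − 1 = -0.1028% → -0.103%.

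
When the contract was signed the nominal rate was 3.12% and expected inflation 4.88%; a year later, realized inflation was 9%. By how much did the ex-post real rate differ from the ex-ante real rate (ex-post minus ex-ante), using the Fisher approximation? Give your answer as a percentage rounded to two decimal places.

Ex-ante: 3.12% − 4.88% = -1.760%
Ex-post: 3.12% − 9% = -5.880%
Difference (ex-post − ex-ante) = -4.1200% → -4.12%.

-4.12%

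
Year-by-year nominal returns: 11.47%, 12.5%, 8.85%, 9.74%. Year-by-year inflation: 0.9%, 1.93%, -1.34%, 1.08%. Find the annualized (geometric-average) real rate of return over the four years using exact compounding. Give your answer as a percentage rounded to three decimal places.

Nominal growth factor = 1.1147 × 1.1250 × 1.0885 × 1.0974 = 1.4979727491
Price-level growth factor = 1.0090 × 1.0193 × 0.9866 × 1.0108 = 1.0256508277
Real growth factor = 1.4979727491 / 1.0256508277 = 1.4605094723
Annualized real rate = 1.4605094723^(1/4) − 1 = 9.932497% → 9.932%.

9.932%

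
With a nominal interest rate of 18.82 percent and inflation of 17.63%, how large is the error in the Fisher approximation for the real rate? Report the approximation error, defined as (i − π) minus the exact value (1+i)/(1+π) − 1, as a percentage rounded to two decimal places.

Approximate: r ≈ 18.820% − 17.630% = 1.1900%
Exact: (1 + 0.1882)/(1 + 0.1763) − 1 = 1.0116%
Error = 1.1900% − 1.0116% = 0.1784% → 0.18%.

0.18%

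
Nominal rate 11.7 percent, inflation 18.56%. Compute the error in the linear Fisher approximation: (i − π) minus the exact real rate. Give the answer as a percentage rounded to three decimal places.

Approximate: r ≈ 11.700% − 18.560% = -6.8600%
Exact: (1 + 0.1170)/(1 + 0.1856) − 1 = -5.7861%
Error = -6.8600% − (-5.7861%) = -1.0739% → -1.074%.

-1.074%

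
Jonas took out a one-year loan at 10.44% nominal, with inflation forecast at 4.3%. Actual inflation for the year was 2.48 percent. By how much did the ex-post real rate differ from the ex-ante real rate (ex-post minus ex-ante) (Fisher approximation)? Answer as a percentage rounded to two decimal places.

Ex-ante: 10.44% − 4.3% = 6.140%
Ex-post: 10.44% − 2.48% = 7.960%
Difference (ex-post − ex-ante) = 1.8200% → 1.82%.

1.82%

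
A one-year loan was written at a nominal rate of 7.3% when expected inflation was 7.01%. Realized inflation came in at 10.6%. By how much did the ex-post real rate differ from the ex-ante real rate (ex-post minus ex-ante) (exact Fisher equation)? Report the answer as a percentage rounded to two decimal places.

-3.25%

Ex-ante: (1 + 0.0730)/(1 + 0.0701) − 1 = 0.2710%
Ex-post: (1 + 0.0730)/(1 + 0.1060) − 1 = -2.9837%
Difference (ex-post − ex-ante) = -3.2547% → -3.25%.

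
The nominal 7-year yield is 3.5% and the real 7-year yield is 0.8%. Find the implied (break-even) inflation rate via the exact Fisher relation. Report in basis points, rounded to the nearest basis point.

(1 + π) = (1 + i)/(1 + r) = 1.03500 / 1.00800 = 1.026786
Break-even inflation = 1.026786 − 1 → 268 basis points.

268 basis points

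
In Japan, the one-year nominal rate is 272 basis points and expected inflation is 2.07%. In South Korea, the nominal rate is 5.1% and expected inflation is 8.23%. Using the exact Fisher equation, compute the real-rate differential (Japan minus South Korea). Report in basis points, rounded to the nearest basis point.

Japan: (1 + 0.0272)/(1 + 0.0207) − 1 = 0.6368%
South Korea: (1 + 0.0510)/(1 + 0.0823) − 1 = -2.8920%
Differential = 0.6368% − (-2.8920%) = 3.5288% → 353 basis points.

353 basis points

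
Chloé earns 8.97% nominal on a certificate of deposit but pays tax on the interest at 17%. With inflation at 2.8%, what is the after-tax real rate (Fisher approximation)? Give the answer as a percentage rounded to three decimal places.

4.645%

After-tax nominal return = 8.97% × (1 − 0.17) = 7.4451%.
r ≈ 7.4451% − 2.8% → 4.645%.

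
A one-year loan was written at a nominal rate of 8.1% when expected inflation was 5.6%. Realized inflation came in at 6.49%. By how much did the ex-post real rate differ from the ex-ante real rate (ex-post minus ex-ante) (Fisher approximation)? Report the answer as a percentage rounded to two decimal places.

-0.89%

Ex-ante: 8.1% − 5.6% = 2.500%
Ex-post: 8.1% − 6.49% = 1.610%
Difference (ex-post − ex-ante) = -0.8900% → -0.89%.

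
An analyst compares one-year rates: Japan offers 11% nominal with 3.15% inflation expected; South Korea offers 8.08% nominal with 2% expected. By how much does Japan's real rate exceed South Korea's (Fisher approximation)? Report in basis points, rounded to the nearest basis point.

Japan: 11% − 3.15% = 7.850%
South Korea: 8.08% − 2% = 6.080%
Differential = 1.770% → 177 basis points.

177 basis points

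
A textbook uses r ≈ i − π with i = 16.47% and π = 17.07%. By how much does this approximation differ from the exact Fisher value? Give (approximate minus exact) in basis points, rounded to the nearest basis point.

-9 basis points

Approximate: r ≈ 16.470% − 17.070% = -0.6000%
Exact: (1 + 0.1647)/(1 + 0.1707) − 1 = -0.5125%
Error = -0.6000% − (-0.5125%) = -0.0875% → -9 basis points.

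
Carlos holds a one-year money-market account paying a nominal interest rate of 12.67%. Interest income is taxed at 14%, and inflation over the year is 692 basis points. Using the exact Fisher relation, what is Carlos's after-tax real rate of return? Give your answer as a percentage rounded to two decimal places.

3.72%

After-tax nominal return = 12.67% × (1 − 0.14) = 10.8962%.
1 + r = 1.108962 / 1.06920 = 1.037189
After-tax real rate = 1.037189 − 1 → 3.72%.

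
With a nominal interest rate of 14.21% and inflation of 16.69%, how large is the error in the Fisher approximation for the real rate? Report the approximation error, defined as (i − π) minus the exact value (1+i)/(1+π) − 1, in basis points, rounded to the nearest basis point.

-35 basis points

Approximate: r ≈ 14.210% − 16.690% = -2.4800%
Exact: (1 + 0.1421)/(1 + 0.1669) − 1 = -2.1253%
Error = -2.4800% − (-2.1253%) = -0.3547% → -35 basis points.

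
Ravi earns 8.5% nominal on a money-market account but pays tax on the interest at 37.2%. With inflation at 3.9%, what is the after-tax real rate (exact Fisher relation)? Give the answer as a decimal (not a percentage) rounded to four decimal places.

0.0138

After-tax nominal return = 8.5% × (1 − 0.372) = 5.3380%.
1 + r = 1.05338 / 1.03900 = 1.013840
After-tax real rate = 1.013840 − 1 → 0.0138.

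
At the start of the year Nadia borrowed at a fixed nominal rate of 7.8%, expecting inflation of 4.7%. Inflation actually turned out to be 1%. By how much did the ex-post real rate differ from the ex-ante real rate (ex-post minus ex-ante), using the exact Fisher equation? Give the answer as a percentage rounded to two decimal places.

Ex-ante: (1 + 0.0780)/(1 + 0.0470) − 1 = 2.9608%
Ex-post: (1 + 0.0780)/(1 + 0.0100) − 1 = 6.7327%
Difference (ex-post − ex-ante) = 3.7718% → 3.77%.

3.77%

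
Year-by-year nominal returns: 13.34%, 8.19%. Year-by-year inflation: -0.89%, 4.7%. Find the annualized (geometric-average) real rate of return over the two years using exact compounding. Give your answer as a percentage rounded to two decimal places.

8.71%

Compound the nominal returns: 1.1334 × 1.0819 = 1.22622546.
Compound inflation: 0.9911 × 1.0470 = 1.03768170.
Deflate: 1.22622546 / 1.03768170 = 1.18169710.
Annualized real rate = 1.18169710^(1/2) − 1 = 8.7059% → 8.71%.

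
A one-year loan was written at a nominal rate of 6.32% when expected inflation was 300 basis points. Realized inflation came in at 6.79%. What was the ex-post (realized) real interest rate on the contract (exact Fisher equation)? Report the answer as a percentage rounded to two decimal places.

-0.44%

Ex-post: (1 + 0.0632)/(1 + 0.0679) − 1 = -0.4401%
So the realized real rate is -0.44%.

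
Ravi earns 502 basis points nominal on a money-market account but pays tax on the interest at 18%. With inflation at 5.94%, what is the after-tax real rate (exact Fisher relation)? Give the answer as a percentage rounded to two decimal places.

-1.72%

After-tax nominal return = 5.02% × (1 − 0.18) = 4.1164%.
1 + r = 1.041164 / 1.05940 = 0.982786
After-tax real rate = 0.982786 − 1 → -1.72%.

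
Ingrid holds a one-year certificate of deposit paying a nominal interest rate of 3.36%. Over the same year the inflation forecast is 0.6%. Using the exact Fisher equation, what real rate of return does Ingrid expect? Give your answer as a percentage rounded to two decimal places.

By the Fisher equation, 1 + r = (1 + i)/(1 + π).
1 + r = 1.03360 / 1.00600 = 1.027435
r = 1.027435 − 1 = 2.7435%, i.e. 2.74%.

2.74%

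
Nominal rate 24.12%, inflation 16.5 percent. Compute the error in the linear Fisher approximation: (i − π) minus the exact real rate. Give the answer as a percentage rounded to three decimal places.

Approximate: r ≈ 24.120% − 16.500% = 7.6200%
Exact: (1 + 0.2412)/(1 + 0.1650) − 1 = 6.5408%
Error = 7.6200% − 6.5408% = 1.0792% → 1.079%.

1.079%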